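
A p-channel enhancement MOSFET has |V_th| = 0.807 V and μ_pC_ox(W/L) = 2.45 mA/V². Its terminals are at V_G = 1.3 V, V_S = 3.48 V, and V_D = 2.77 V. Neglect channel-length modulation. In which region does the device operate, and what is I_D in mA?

Triode; I_D = 1.77 mA

V_SG = V_S − V_G = 3.48 − 1.3 = 2.18 V; V_SD = V_S − V_D = 3.48 − 2.77 = 0.71 V.
V_ov = V_SG − |V_th| = 2.18 − 0.807 = 1.37 V.
Since V_SD = 0.71 V < V_ov = 1.37 V, the device is in the triode region.
I_D = k_p [V_ov · V_SD − ½ V_SD²] = 2.45 × [1.37 × 0.71 − 0.5 × 0.71²] = 1.77 mA.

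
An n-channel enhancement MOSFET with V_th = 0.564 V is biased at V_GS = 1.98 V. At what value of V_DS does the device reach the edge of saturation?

The boundary between triode and saturation is V_DS = V_GS − V_th = V_ov.
V_ov = 1.98 − 0.564 = 1.42 V.

V_DS,sat = 1.42 V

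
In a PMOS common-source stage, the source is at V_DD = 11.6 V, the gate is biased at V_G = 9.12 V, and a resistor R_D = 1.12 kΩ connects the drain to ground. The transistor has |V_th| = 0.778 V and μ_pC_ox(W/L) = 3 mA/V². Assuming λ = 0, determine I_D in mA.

V_SG = V_DD − V_G = 11.6 − 9.12 = 2.48 V, so V_ov = 2.48 − 0.778 = 1.7 V.
Assume saturation: I_D = ½ k_p V_ov² = 0.5 × 3 × 1.7² = 4.35 mA, giving V_SD = V_DD − I_D R_D = 11.6 − 4.35 × 1.12 = 6.73 V.
V_SD = 6.73 V ≥ V_ov = 1.7 V, confirming saturation.

I_D = 4.35 mA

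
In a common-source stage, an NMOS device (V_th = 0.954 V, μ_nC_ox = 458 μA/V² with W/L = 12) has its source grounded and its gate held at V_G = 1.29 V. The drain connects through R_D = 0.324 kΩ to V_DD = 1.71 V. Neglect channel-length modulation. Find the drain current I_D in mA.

V_GS = V_G = 1.29 V, so V_ov = 1.29 − 0.954 = 0.336 V.
k_n = μ_nC_ox · (W/L) = 5.496 mA/V².
Assume saturation: I_D = ½ k_n V_ov² = 0.5 × 5.496 × 0.336² = 0.31 mA, giving V_DS = V_DD − I_D R_D = 1.71 − 0.31 × 0.324 = 1.61 V.
V_DS = 1.61 V ≥ V_ov = 0.336 V, confirming saturation.

I_D = 0.310 mA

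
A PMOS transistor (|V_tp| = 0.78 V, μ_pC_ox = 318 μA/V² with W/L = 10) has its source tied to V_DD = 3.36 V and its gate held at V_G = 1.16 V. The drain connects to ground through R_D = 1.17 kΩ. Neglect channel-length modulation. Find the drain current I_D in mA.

V_SG = V_DD − V_G = 3.36 − 1.16 = 2.2 V, so V_ov = 2.2 − 0.78 = 1.42 V.
k_p = μ_pC_ox · (W/L) = 3.18 mA/V².
Assume saturation: I_D = ½ k_p V_ov² = 0.5 × 3.18 × 1.42² = 3.21 mA, giving V_SD = V_DD − I_D R_D = 3.36 − 3.21 × 1.17 = -0.391 V.
But -0.391 V < V_ov = 1.42 V, so the device is actually in triode.
In triode I_D = k_p[V_ov V_SD − ½ V_SD²] and I_D = (V_DD − V_SD)/R_D. Equating: 1.86 V_SD² − 6.283 V_SD + 3.36 = 0, giving V_SD = 0.666 V (the root below V_ov).
I_D = (3.36 − 0.666) / 1.17 = 2.3 mA.

I_D = 2.30 mA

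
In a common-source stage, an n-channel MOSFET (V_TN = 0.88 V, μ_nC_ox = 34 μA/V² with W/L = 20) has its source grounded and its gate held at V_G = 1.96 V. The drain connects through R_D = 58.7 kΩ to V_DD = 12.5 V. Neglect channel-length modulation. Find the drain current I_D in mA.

V_GS = V_G = 1.96 V, so V_ov = 1.96 − 0.88 = 1.08 V.
k_n = μ_nC_ox · (W/L) = 0.68 mA/V².
Assume saturation: I_D = ½ k_n V_ov² = 0.5 × 0.68 × 1.08² = 0.397 mA, giving V_DS = V_DD − I_D R_D = 12.5 − 0.397 × 58.7 = -10.8 V.
But -10.8 V < V_ov = 1.08 V, so the device is actually in triode.
In triode I_D = k_n[V_ov V_DS − ½ V_DS²] and I_D = (V_DD − V_DS)/R_D. Equating: 20 V_DS² − 44.11 V_DS + 12.5 = 0, giving V_DS = 0.334 V (the root below V_ov).
I_D = (12.5 − 0.334) / 58.7 = 0.207 mA.

I_D = 0.207 mA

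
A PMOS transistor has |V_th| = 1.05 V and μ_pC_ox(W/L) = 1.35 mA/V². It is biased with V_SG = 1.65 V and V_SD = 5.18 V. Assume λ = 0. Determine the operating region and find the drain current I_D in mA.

Saturation; I_D = 0.243 mA

V_ov = V_SG − |V_th| = 1.65 − 1.05 = 0.6 V.
Since V_SD = 5.18 V ≥ V_ov = 0.6 V, the device is in saturation.
I_D = ½ k_p V_ov² = 0.5 × 1.35 × 0.6² = 0.243 mA.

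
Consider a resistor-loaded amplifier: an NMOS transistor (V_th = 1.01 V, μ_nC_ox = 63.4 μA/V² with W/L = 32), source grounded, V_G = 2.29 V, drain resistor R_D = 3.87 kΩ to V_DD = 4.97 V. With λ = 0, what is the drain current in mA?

V_GS = V_G = 2.29 V, so V_ov = 2.29 − 1.01 = 1.28 V.
k_n = μ_nC_ox · (W/L) = 2.029 mA/V².
Assume saturation: I_D = ½ k_n V_ov² = 0.5 × 2.029 × 1.28² = 1.66 mA, giving V_DS = V_DD − I_D R_D = 4.97 − 1.66 × 3.87 = -1.46 V.
But -1.46 V < V_ov = 1.28 V, so the device is actually in triode.
In triode I_D = k_n[V_ov V_DS − ½ V_DS²] and I_D = (V_DD − V_DS)/R_D. Equating: 3.93 V_DS² − 11.05 V_DS + 4.97 = 0, giving V_DS = 0.562 V (the root below V_ov).
I_D = (4.97 − 0.562) / 3.87 = 1.14 mA.

I_D = 1.14 mA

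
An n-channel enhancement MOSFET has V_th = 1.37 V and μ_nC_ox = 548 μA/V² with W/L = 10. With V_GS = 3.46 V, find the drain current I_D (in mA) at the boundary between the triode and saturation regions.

I_D = 12.0 mA

At the boundary V_DS = V_ov = V_GS − V_th = 3.46 − 1.37 = 2.09 V.
k_n = μ_nC_ox · (W/L) = 5.48 mA/V².
I_D = ½ k_n V_ov² = 0.5 × 5.48 × 2.09² = 12 mA.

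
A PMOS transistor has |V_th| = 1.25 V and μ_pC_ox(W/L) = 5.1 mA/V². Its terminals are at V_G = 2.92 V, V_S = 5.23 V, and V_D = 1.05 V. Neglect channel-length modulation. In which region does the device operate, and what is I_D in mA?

Saturation; I_D = 2.87 mA

V_SG = V_S − V_G = 5.23 − 2.92 = 2.31 V; V_SD = V_S − V_D = 5.23 − 1.05 = 4.18 V.
V_ov = V_SG − |V_th| = 2.31 − 1.25 = 1.06 V.
Since V_SD = 4.18 V ≥ V_ov = 1.06 V, the device is in saturation.
I_D = ½ k_p V_ov² = 0.5 × 5.1 × 1.06² = 2.87 mA.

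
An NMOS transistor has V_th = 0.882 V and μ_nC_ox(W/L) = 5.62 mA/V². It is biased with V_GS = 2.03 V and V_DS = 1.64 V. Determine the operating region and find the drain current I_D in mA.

V_ov = V_GS − V_th = 2.03 − 0.882 = 1.15 V.
Since V_DS = 1.64 V ≥ V_ov = 1.15 V, the device is in saturation.
I_D = ½ k_n V_ov² = 0.5 × 5.62 × 1.15² = 3.7 mA.

Saturation; I_D = 3.70 mA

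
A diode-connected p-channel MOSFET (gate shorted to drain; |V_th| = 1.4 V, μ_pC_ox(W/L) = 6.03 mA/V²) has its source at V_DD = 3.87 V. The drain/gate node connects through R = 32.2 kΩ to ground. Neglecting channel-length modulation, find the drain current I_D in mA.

With gate tied to drain, V_SG = V_SD ≥ V_SG − |V_th|, so the device is in saturation.
KCL at the drain: ½ k_p (V_SG − |V_th|)² = (V_DD − V_SG)/R.
Let x = V_SG − 1.4. Then 97.1 x² + x − 2.47 = 0, giving x = 0.154 V (positive root), so V_SG = 1.55 V.
I_D = (V_DD − V_SG)/R = (3.87 − 1.55) / 32.2 = 0.0719 mA.

I_D = 0.0719 mA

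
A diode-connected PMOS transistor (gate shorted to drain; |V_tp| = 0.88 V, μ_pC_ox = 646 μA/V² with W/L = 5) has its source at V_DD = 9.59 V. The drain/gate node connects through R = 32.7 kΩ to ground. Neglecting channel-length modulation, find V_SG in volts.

With gate tied to drain, V_SG = V_SD ≥ V_SG − |V_tp|, so the device is in saturation.
k_p = μ_pC_ox · (W/L) = 3.23 mA/V².
KCL at the drain: ½ k_p (V_SG − |V_tp|)² = (V_DD − V_SG)/R.
Let x = V_SG − 0.88. Then 52.8 x² + x − 8.71 = 0, giving x = 0.397 V (positive root), so V_SG = 1.28 V.
I_D = (V_DD − V_SG)/R = (9.59 − 1.28) / 32.7 = 0.254 mA.

V_SG = 1.28 V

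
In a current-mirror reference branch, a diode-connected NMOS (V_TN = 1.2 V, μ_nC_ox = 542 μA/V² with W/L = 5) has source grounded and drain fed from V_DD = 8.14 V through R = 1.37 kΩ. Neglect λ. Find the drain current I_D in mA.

I_D = 3.84 mA

With gate tied to drain, V_GS = V_DS ≥ V_GS − V_TN, so the device is in saturation.
k_n = μ_nC_ox · (W/L) = 2.71 mA/V².
KCL at the drain: ½ k_n (V_GS − V_TN)² = (V_DD − V_GS)/R.
Let x = V_GS − 1.2. Then 1.86 x² + x − 6.94 = 0, giving x = 1.68 V (positive root), so V_GS = 2.88 V.
I_D = (V_DD − V_GS)/R = (8.14 − 2.88) / 1.37 = 3.84 mA.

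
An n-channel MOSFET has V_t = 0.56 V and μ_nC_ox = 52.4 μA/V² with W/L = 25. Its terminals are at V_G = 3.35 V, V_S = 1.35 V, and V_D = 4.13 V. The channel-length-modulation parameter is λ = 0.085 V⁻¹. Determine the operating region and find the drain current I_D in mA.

Saturation; I_D = 1.68 mA

V_GS = V_G − V_S = 3.35 − 1.35 = 2 V; V_DS = V_D − V_S = 4.13 − 1.35 = 2.78 V.
k_n = μ_nC_ox · (W/L) = 1.31 mA/V².
V_ov = V_GS − V_t = 2 − 0.56 = 1.44 V.
Since V_DS = 2.78 V ≥ V_ov = 1.44 V, the device is in saturation.
I_D = ½ k_n V_ov² (1 + λ V_DS) = 0.5 × 1.31 × 1.44² × (1 + 0.085 × 2.78) = 1.68 mA.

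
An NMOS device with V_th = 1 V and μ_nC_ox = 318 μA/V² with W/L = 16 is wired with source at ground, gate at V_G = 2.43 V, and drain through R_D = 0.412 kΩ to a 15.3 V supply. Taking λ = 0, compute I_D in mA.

I_D = 5.20 mA

V_GS = V_G = 2.43 V, so V_ov = 2.43 − 1 = 1.43 V.
k_n = μ_nC_ox · (W/L) = 5.088 mA/V².
Assume saturation: I_D = ½ k_n V_ov² = 0.5 × 5.088 × 1.43² = 5.2 mA, giving V_DS = V_DD − I_D R_D = 15.3 − 5.2 × 0.412 = 13.2 V.
V_DS = 13.2 V ≥ V_ov = 1.43 V, confirming saturation.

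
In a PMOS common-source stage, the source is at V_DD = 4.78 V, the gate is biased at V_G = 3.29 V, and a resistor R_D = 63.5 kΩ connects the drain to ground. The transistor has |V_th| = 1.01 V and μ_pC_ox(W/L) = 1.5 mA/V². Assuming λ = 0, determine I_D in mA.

I_D = 0.0734 mA

V_SG = V_DD − V_G = 4.78 − 3.29 = 1.49 V, so V_ov = 1.49 − 1.01 = 0.48 V.
Assume saturation: I_D = ½ k_p V_ov² = 0.5 × 1.5 × 0.48² = 0.173 mA, giving V_SD = V_DD − I_D R_D = 4.78 − 0.173 × 63.5 = -6.19 V.
But -6.19 V < V_ov = 0.48 V, so the device is actually in triode.
In triode I_D = k_p[V_ov V_SD − ½ V_SD²] and I_D = (V_DD − V_SD)/R_D. Equating: 47.6 V_SD² − 46.72 V_SD + 4.78 = 0, giving V_SD = 0.116 V (the root below V_ov).
I_D = (4.78 − 0.116) / 63.5 = 0.0734 mA.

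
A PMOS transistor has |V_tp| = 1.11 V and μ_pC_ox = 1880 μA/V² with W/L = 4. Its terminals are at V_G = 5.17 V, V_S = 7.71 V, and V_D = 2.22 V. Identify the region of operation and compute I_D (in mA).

V_SG = V_S − V_G = 7.71 − 5.17 = 2.54 V; V_SD = V_S − V_D = 7.71 − 2.22 = 5.49 V.
k_p = μ_pC_ox · (W/L) = 7.52 mA/V².
V_ov = V_SG − |V_tp| = 2.54 − 1.11 = 1.43 V.
Since V_SD = 5.49 V ≥ V_ov = 1.43 V, the device is in saturation.
I_D = ½ k_p V_ov² = 0.5 × 7.52 × 1.43² = 7.69 mA.

Saturation; I_D = 7.69 mA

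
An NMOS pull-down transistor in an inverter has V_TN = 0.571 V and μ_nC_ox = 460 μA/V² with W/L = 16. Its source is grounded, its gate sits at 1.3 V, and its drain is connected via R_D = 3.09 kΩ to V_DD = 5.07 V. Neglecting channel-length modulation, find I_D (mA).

V_GS = V_G = 1.3 V, so V_ov = 1.3 − 0.571 = 0.729 V.
k_n = μ_nC_ox · (W/L) = 7.36 mA/V².
Assume saturation: I_D = ½ k_n V_ov² = 0.5 × 7.36 × 0.729² = 1.96 mA, giving V_DS = V_DD − I_D R_D = 5.07 − 1.96 × 3.09 = -0.973 V.
But -0.973 V < V_ov = 0.729 V, so the device is actually in triode.
In triode I_D = k_n[V_ov V_DS − ½ V_DS²] and I_D = (V_DD − V_DS)/R_D. Equating: 11.4 V_DS² − 17.58 V_DS + 5.07 = 0, giving V_DS = 0.384 V (the root below V_ov).
I_D = (5.07 − 0.384) / 3.09 = 1.52 mA.

I_D = 1.52 mA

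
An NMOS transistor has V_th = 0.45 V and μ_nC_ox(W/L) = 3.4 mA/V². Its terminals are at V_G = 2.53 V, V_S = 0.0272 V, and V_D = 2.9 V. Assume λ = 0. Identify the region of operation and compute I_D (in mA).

V_GS = V_G − V_S = 2.53 − 0.0272 = 2.5 V; V_DS = V_D − V_S = 2.9 − 0.0272 = 2.87 V.
V_ov = V_GS − V_th = 2.5 − 0.45 = 2.05 V.
Since V_DS = 2.87 V ≥ V_ov = 2.05 V, the device is in saturation.
I_D = ½ k_n V_ov² = 0.5 × 3.4 × 2.05² = 7.16 mA.

Saturation; I_D = 7.16 mA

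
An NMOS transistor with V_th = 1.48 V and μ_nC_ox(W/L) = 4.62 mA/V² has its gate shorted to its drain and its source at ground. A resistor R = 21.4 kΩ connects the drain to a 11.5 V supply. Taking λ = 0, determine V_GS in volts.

V_GS = 1.92 V

With gate tied to drain, V_GS = V_DS ≥ V_GS − V_th, so the device is in saturation.
KCL at the drain: ½ k_n (V_GS − V_th)² = (V_DD − V_GS)/R.
Let x = V_GS − 1.48. Then 49.4 x² + x − 10.02 = 0, giving x = 0.44 V (positive root), so V_GS = 1.92 V.
I_D = (V_DD − V_GS)/R = (11.5 − 1.92) / 21.4 = 0.448 mA.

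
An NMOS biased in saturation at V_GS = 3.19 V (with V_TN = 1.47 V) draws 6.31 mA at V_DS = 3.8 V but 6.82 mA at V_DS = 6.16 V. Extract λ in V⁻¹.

λ = 0.0394 V⁻¹

With V_GS fixed, I_D ∝ (1 + λ V_DS) in saturation, so I_D2/I_D1 = (1 + λ V_DS2)/(1 + λ V_DS1).
6.82/6.31 = 1.081 = (1 + 6.16 λ)/(1 + 3.8 λ).
Solving: λ (I_D1 V_DS2 − I_D2 V_DS1) = I_D2 − I_D1, so λ = (6.82 − 6.31) / (6.31 × 6.16 − 6.82 × 3.8) = 0.51 / 13 = 0.0394 V⁻¹.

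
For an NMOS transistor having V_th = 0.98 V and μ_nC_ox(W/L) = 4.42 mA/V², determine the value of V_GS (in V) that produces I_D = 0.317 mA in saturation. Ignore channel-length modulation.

In saturation I_D = ½ k_n (V_GS − V_th)², so V_GS − V_th = √(2 I_D / k_n) = √(2 × 0.317 / 4.42) = 0.379 V.
V_GS = 0.98 + 0.379 = 1.36 V.

V_GS = 1.36 V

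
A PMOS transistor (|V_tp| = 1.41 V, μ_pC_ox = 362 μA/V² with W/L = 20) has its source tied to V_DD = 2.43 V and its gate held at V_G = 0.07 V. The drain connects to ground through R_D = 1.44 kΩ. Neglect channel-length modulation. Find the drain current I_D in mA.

V_SG = V_DD − V_G = 2.43 − 0.07 = 2.36 V, so V_ov = 2.36 − 1.41 = 0.95 V.
k_p = μ_pC_ox · (W/L) = 7.24 mA/V².
Assume saturation: I_D = ½ k_p V_ov² = 0.5 × 7.24 × 0.95² = 3.27 mA, giving V_SD = V_DD − I_D R_D = 2.43 − 3.27 × 1.44 = -2.27 V.
But -2.27 V < V_ov = 0.95 V, so the device is actually in triode.
In triode I_D = k_p[V_ov V_SD − ½ V_SD²] and I_D = (V_DD − V_SD)/R_D. Equating: 5.21 V_SD² − 10.9 V_SD + 2.43 = 0, giving V_SD = 0.254 V (the root below V_ov).
I_D = (2.43 − 0.254) / 1.44 = 1.51 mA.

I_D = 1.51 mA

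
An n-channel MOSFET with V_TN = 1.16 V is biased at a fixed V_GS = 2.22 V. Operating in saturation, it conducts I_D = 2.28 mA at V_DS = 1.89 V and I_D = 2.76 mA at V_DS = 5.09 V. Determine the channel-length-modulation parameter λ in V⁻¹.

With V_GS fixed, I_D ∝ (1 + λ V_DS) in saturation, so I_D2/I_D1 = (1 + λ V_DS2)/(1 + λ V_DS1).
2.76/2.28 = 1.211 = (1 + 5.09 λ)/(1 + 1.89 λ).
Solving: λ (I_D1 V_DS2 − I_D2 V_DS1) = I_D2 − I_D1, so λ = (2.76 − 2.28) / (2.28 × 5.09 − 2.76 × 1.89) = 0.48 / 6.39 = 0.0751 V⁻¹.

λ = 0.0751 V⁻¹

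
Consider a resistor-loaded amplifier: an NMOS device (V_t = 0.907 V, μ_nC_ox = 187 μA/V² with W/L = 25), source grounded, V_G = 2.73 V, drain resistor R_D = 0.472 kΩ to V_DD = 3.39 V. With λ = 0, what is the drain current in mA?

I_D = 5.44 mA

V_GS = V_G = 2.73 V, so V_ov = 2.73 − 0.907 = 1.82 V.
k_n = μ_nC_ox · (W/L) = 4.675 mA/V².
Assume saturation: I_D = ½ k_n V_ov² = 0.5 × 4.675 × 1.82² = 7.77 mA, giving V_DS = V_DD − I_D R_D = 3.39 − 7.77 × 0.472 = -0.277 V.
But -0.277 V < V_ov = 1.82 V, so the device is actually in triode.
In triode I_D = k_n[V_ov V_DS − ½ V_DS²] and I_D = (V_DD − V_DS)/R_D. Equating: 1.1 V_DS² − 5.023 V_DS + 3.39 = 0, giving V_DS = 0.824 V (the root below V_ov).
I_D = (3.39 − 0.824) / 0.472 = 5.44 mA.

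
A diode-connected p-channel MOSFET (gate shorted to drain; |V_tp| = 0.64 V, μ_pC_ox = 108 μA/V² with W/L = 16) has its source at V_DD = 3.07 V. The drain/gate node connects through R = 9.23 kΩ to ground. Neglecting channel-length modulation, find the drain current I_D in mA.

I_D = 0.210 mA

With gate tied to drain, V_SG = V_SD ≥ V_SG − |V_tp|, so the device is in saturation.
k_p = μ_pC_ox · (W/L) = 1.728 mA/V².
KCL at the drain: ½ k_p (V_SG − |V_tp|)² = (V_DD − V_SG)/R.
Let x = V_SG − 0.64. Then 7.97 x² + x − 2.43 = 0, giving x = 0.493 V (positive root), so V_SG = 1.13 V.
I_D = (V_DD − V_SG)/R = (3.07 − 1.13) / 9.23 = 0.21 mA.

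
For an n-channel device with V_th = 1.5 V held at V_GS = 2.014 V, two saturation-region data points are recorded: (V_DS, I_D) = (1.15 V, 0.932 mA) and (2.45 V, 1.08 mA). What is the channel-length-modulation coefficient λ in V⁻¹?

λ = 0.142 V⁻¹

With V_GS fixed, I_D ∝ (1 + λ V_DS) in saturation, so I_D2/I_D1 = (1 + λ V_DS2)/(1 + λ V_DS1).
1.08/0.932 = 1.159 = (1 + 2.45 λ)/(1 + 1.15 λ).
Solving: λ (I_D1 V_DS2 − I_D2 V_DS1) = I_D2 − I_D1, so λ = (1.08 − 0.932) / (0.932 × 2.45 − 1.08 × 1.15) = 0.148 / 1.04 = 0.142 V⁻¹.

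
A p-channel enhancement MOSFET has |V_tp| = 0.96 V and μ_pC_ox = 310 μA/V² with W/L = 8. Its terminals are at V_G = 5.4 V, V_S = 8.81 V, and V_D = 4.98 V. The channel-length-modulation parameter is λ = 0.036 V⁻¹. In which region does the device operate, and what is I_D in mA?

Saturation; I_D = 8.47 mA

V_SG = V_S − V_G = 8.81 − 5.4 = 3.41 V; V_SD = V_S − V_D = 8.81 − 4.98 = 3.83 V.
k_p = μ_pC_ox · (W/L) = 2.48 mA/V².
V_ov = V_SG − |V_tp| = 3.41 − 0.96 = 2.45 V.
Since V_SD = 3.83 V ≥ V_ov = 2.45 V, the device is in saturation.
I_D = ½ k_p V_ov² (1 + λ V_SD) = 0.5 × 2.48 × 2.45² × (1 + 0.036 × 3.83) = 8.47 mA.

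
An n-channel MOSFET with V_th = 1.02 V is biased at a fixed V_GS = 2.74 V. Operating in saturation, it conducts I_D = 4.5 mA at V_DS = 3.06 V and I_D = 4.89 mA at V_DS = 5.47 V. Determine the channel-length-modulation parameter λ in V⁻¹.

λ = 0.0404 V⁻¹

With V_GS fixed, I_D ∝ (1 + λ V_DS) in saturation, so I_D2/I_D1 = (1 + λ V_DS2)/(1 + λ V_DS1).
4.89/4.5 = 1.087 = (1 + 5.47 λ)/(1 + 3.06 λ).
Solving: λ (I_D1 V_DS2 − I_D2 V_DS1) = I_D2 − I_D1, so λ = (4.89 − 4.5) / (4.5 × 5.47 − 4.89 × 3.06) = 0.39 / 9.65 = 0.0404 V⁻¹.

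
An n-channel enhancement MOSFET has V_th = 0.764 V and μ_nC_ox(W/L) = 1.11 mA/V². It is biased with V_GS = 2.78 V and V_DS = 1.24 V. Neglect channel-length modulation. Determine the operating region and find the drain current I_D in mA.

Triode; I_D = 1.92 mA

V_ov = V_GS − V_th = 2.78 − 0.764 = 2.02 V.
Since V_DS = 1.24 V < V_ov = 2.02 V, the device is in the triode region.
I_D = k_n [V_ov · V_DS − ½ V_DS²] = 1.11 × [2.02 × 1.24 − 0.5 × 1.24²] = 1.92 mA.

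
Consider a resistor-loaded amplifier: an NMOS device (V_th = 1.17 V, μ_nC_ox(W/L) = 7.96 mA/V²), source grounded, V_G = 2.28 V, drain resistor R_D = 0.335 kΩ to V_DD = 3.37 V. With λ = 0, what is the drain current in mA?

V_GS = V_G = 2.28 V, so V_ov = 2.28 − 1.17 = 1.11 V.
Assume saturation: I_D = ½ k_n V_ov² = 0.5 × 7.96 × 1.11² = 4.9 mA, giving V_DS = V_DD − I_D R_D = 3.37 − 4.9 × 0.335 = 1.73 V.
V_DS = 1.73 V ≥ V_ov = 1.11 V, confirming saturation.

I_D = 4.90 mA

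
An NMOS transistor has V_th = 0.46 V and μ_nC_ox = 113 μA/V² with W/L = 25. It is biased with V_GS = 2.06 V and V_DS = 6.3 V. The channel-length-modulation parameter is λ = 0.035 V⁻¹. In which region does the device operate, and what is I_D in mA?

k_n = μ_nC_ox · (W/L) = 2.825 mA/V².
V_ov = V_GS − V_th = 2.06 − 0.46 = 1.6 V.
Since V_DS = 6.3 V ≥ V_ov = 1.6 V, the device is in saturation.
I_D = ½ k_n V_ov² (1 + λ V_DS) = 0.5 × 2.825 × 1.6² × (1 + 0.035 × 6.3) = 4.41 mA.

Saturation; I_D = 4.41 mA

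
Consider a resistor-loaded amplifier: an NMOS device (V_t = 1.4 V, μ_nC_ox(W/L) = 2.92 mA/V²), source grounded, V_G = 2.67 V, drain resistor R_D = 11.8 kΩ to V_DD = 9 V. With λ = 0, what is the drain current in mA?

V_GS = V_G = 2.67 V, so V_ov = 2.67 − 1.4 = 1.27 V.
Assume saturation: I_D = ½ k_n V_ov² = 0.5 × 2.92 × 1.27² = 2.35 mA, giving V_DS = V_DD − I_D R_D = 9 − 2.35 × 11.8 = -18.8 V.
But -18.8 V < V_ov = 1.27 V, so the device is actually in triode.
In triode I_D = k_n[V_ov V_DS − ½ V_DS²] and I_D = (V_DD − V_DS)/R_D. Equating: 17.2 V_DS² − 44.76 V_DS + 9 = 0, giving V_DS = 0.22 V (the root below V_ov).
I_D = (9 − 0.22) / 11.8 = 0.744 mA.

I_D = 0.744 mA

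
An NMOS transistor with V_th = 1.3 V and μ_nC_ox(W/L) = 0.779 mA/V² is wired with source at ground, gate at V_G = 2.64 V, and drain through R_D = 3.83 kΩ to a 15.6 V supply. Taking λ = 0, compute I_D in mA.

V_GS = V_G = 2.64 V, so V_ov = 2.64 − 1.3 = 1.34 V.
Assume saturation: I_D = ½ k_n V_ov² = 0.5 × 0.779 × 1.34² = 0.699 mA, giving V_DS = V_DD − I_D R_D = 15.6 − 0.699 × 3.83 = 12.9 V.
V_DS = 12.9 V ≥ V_ov = 1.34 V, confirming saturation.

I_D = 0.699 mA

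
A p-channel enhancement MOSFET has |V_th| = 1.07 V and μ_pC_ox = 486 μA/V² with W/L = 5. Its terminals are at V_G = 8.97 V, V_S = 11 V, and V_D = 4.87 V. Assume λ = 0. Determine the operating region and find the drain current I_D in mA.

Saturation; I_D = 1.12 mA

V_SG = V_S − V_G = 11 − 8.97 = 2.03 V; V_SD = V_S − V_D = 11 − 4.87 = 6.13 V.
k_p = μ_pC_ox · (W/L) = 2.43 mA/V².
V_ov = V_SG − |V_th| = 2.03 − 1.07 = 0.96 V.
Since V_SD = 6.13 V ≥ V_ov = 0.96 V, the device is in saturation.
I_D = ½ k_p V_ov² = 0.5 × 2.43 × 0.96² = 1.12 mA.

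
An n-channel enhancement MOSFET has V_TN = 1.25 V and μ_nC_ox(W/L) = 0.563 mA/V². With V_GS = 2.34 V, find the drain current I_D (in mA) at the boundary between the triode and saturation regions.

At the boundary V_DS = V_ov = V_GS − V_TN = 2.34 − 1.25 = 1.09 V.
I_D = ½ k_n V_ov² = 0.5 × 0.563 × 1.09² = 0.334 mA.

I_D = 0.334 mA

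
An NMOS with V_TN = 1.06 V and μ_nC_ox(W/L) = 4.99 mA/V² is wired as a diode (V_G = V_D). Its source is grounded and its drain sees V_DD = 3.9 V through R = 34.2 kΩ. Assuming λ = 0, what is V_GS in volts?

With gate tied to drain, V_GS = V_DS ≥ V_GS − V_TN, so the device is in saturation.
KCL at the drain: ½ k_n (V_GS − V_TN)² = (V_DD − V_GS)/R.
Let x = V_GS − 1.06. Then 85.3 x² + x − 2.84 = 0, giving x = 0.177 V (positive root), so V_GS = 1.24 V.
I_D = (V_DD − V_GS)/R = (3.9 − 1.24) / 34.2 = 0.0779 mA.

V_GS = 1.24 V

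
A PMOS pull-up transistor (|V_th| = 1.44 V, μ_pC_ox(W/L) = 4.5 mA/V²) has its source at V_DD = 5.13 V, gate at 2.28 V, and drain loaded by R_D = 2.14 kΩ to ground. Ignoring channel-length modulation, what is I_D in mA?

V_SG = V_DD − V_G = 5.13 − 2.28 = 2.85 V, so V_ov = 2.85 − 1.44 = 1.41 V.
Assume saturation: I_D = ½ k_p V_ov² = 0.5 × 4.5 × 1.41² = 4.47 mA, giving V_SD = V_DD − I_D R_D = 5.13 − 4.47 × 2.14 = -4.44 V.
But -4.44 V < V_ov = 1.41 V, so the device is actually in triode.
In triode I_D = k_p[V_ov V_SD − ½ V_SD²] and I_D = (V_DD − V_SD)/R_D. Equating: 4.82 V_SD² − 14.58 V_SD + 5.13 = 0, giving V_SD = 0.406 V (the root below V_ov).
I_D = (5.13 − 0.406) / 2.14 = 2.21 mA.

I_D = 2.21 mA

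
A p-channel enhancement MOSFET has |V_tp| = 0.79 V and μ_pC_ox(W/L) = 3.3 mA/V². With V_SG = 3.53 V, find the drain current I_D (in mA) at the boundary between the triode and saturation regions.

At the boundary V_SD = V_ov = V_SG − |V_tp| = 3.53 − 0.79 = 2.74 V.
I_D = ½ k_p V_ov² = 0.5 × 3.3 × 2.74² = 12.4 mA.

I_D = 12.4 mA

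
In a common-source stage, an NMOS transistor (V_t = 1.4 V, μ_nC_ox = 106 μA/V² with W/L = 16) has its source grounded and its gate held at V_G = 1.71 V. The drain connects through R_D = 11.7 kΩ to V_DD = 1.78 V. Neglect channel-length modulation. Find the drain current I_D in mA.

V_GS = V_G = 1.71 V, so V_ov = 1.71 − 1.4 = 0.31 V.
k_n = μ_nC_ox · (W/L) = 1.696 mA/V².
Assume saturation: I_D = ½ k_n V_ov² = 0.5 × 1.696 × 0.31² = 0.0815 mA, giving V_DS = V_DD − I_D R_D = 1.78 − 0.0815 × 11.7 = 0.827 V.
V_DS = 0.827 V ≥ V_ov = 0.31 V, confirming saturation.

I_D = 0.0815 mA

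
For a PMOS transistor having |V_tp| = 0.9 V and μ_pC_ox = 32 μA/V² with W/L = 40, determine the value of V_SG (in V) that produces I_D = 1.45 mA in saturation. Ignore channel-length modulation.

k_p = μ_pC_ox · (W/L) = 1.28 mA/V².
In saturation I_D = ½ k_p (V_SG − |V_tp|)², so V_SG − |V_tp| = √(2 I_D / k_p) = √(2 × 1.45 / 1.28) = 1.51 V.
V_SG = 0.9 + 1.51 = 2.41 V.

V_SG = 2.41 V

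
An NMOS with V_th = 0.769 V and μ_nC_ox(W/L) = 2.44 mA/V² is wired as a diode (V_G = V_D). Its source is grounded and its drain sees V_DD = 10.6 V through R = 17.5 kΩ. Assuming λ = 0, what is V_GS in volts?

With gate tied to drain, V_GS = V_DS ≥ V_GS − V_th, so the device is in saturation.
KCL at the drain: ½ k_n (V_GS − V_th)² = (V_DD − V_GS)/R.
Let x = V_GS − 0.769. Then 21.3 x² + x − 9.831 = 0, giving x = 0.656 V (positive root), so V_GS = 1.42 V.
I_D = (V_DD − V_GS)/R = (10.6 − 1.42) / 17.5 = 0.524 mA.

V_GS = 1.42 V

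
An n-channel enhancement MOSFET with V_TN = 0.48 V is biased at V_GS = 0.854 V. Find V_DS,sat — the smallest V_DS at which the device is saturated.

V_DS,sat = 0.374 V

The boundary between triode and saturation is V_DS = V_GS − V_TN = V_ov.
V_ov = 0.854 − 0.48 = 0.374 V.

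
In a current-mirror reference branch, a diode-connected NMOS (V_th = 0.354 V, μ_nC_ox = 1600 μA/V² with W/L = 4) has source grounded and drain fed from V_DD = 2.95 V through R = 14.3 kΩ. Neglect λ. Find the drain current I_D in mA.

With gate tied to drain, V_GS = V_DS ≥ V_GS − V_th, so the device is in saturation.
k_n = μ_nC_ox · (W/L) = 6.4 mA/V².
KCL at the drain: ½ k_n (V_GS − V_th)² = (V_DD − V_GS)/R.
Let x = V_GS − 0.354. Then 45.8 x² + x − 2.596 = 0, giving x = 0.228 V (positive root), so V_GS = 0.582 V.
I_D = (V_DD − V_GS)/R = (2.95 − 0.582) / 14.3 = 0.166 mA.

I_D = 0.166 mA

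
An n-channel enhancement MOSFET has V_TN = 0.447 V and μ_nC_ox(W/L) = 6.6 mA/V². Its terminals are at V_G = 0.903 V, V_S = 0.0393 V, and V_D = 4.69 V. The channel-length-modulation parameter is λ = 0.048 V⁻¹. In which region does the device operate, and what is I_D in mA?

Saturation; I_D = 0.701 mA

V_GS = V_G − V_S = 0.903 − 0.0393 = 0.864 V; V_DS = V_D − V_S = 4.69 − 0.0393 = 4.65 V.
V_ov = V_GS − V_TN = 0.864 − 0.447 = 0.417 V.
Since V_DS = 4.65 V ≥ V_ov = 0.417 V, the device is in saturation.
I_D = ½ k_n V_ov² (1 + λ V_DS) = 0.5 × 6.6 × 0.417² × (1 + 0.048 × 4.65) = 0.701 mA.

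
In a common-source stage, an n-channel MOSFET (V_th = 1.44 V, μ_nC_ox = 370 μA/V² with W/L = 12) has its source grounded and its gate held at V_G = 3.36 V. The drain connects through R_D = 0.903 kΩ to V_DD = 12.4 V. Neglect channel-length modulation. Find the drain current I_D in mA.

I_D = 8.18 mA

V_GS = V_G = 3.36 V, so V_ov = 3.36 − 1.44 = 1.92 V.
k_n = μ_nC_ox · (W/L) = 4.44 mA/V².
Assume saturation: I_D = ½ k_n V_ov² = 0.5 × 4.44 × 1.92² = 8.18 mA, giving V_DS = V_DD − I_D R_D = 12.4 − 8.18 × 0.903 = 5.01 V.
V_DS = 5.01 V ≥ V_ov = 1.92 V, confirming saturation.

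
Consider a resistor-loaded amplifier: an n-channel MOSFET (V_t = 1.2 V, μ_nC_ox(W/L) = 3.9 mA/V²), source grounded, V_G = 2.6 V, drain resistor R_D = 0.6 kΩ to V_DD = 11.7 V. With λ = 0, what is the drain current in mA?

V_GS = V_G = 2.6 V, so V_ov = 2.6 − 1.2 = 1.4 V.
Assume saturation: I_D = ½ k_n V_ov² = 0.5 × 3.9 × 1.4² = 3.82 mA, giving V_DS = V_DD − I_D R_D = 11.7 − 3.82 × 0.6 = 9.41 V.
V_DS = 9.41 V ≥ V_ov = 1.4 V, confirming saturation.

I_D = 3.82 mA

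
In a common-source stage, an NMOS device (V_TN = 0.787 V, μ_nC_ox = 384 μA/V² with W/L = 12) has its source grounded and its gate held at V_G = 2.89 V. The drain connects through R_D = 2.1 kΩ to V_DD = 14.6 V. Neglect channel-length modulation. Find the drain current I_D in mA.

V_GS = V_G = 2.89 V, so V_ov = 2.89 − 0.787 = 2.1 V.
k_n = μ_nC_ox · (W/L) = 4.608 mA/V².
Assume saturation: I_D = ½ k_n V_ov² = 0.5 × 4.608 × 2.1² = 10.2 mA, giving V_DS = V_DD − I_D R_D = 14.6 − 10.2 × 2.1 = -6.8 V.
But -6.8 V < V_ov = 2.1 V, so the device is actually in triode.
In triode I_D = k_n[V_ov V_DS − ½ V_DS²] and I_D = (V_DD − V_DS)/R_D. Equating: 4.84 V_DS² − 21.35 V_DS + 14.6 = 0, giving V_DS = 0.846 V (the root below V_ov).
I_D = (14.6 − 0.846) / 2.1 = 6.55 mA.

I_D = 6.55 mA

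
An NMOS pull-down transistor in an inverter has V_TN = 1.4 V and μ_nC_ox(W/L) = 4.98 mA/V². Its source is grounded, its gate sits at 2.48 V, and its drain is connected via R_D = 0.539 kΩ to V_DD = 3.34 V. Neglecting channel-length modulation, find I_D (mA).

V_GS = V_G = 2.48 V, so V_ov = 2.48 − 1.4 = 1.08 V.
Assume saturation: I_D = ½ k_n V_ov² = 0.5 × 4.98 × 1.08² = 2.9 mA, giving V_DS = V_DD − I_D R_D = 3.34 − 2.9 × 0.539 = 1.77 V.
V_DS = 1.77 V ≥ V_ov = 1.08 V, confirming saturation.

I_D = 2.90 mA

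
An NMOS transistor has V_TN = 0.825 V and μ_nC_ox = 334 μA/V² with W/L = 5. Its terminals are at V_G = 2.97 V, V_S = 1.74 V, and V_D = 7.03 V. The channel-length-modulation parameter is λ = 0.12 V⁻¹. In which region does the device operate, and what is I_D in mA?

Saturation; I_D = 0.224 mA

V_GS = V_G − V_S = 2.97 − 1.74 = 1.23 V; V_DS = V_D − V_S = 7.03 − 1.74 = 5.29 V.
k_n = μ_nC_ox · (W/L) = 1.67 mA/V².
V_ov = V_GS − V_TN = 1.23 − 0.825 = 0.405 V.
Since V_DS = 5.29 V ≥ V_ov = 0.405 V, the device is in saturation.
I_D = ½ k_n V_ov² (1 + λ V_DS) = 0.5 × 1.67 × 0.405² × (1 + 0.12 × 5.29) = 0.224 mA.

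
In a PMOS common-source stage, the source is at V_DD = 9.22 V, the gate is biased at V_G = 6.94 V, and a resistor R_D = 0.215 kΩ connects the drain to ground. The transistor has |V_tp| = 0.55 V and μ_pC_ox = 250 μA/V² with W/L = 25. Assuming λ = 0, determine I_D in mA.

I_D = 9.35 mA

V_SG = V_DD − V_G = 9.22 − 6.94 = 2.28 V, so V_ov = 2.28 − 0.55 = 1.73 V.
k_p = μ_pC_ox · (W/L) = 6.25 mA/V².
Assume saturation: I_D = ½ k_p V_ov² = 0.5 × 6.25 × 1.73² = 9.35 mA, giving V_SD = V_DD − I_D R_D = 9.22 − 9.35 × 0.215 = 7.21 V.
V_SD = 7.21 V ≥ V_ov = 1.73 V, confirming saturation.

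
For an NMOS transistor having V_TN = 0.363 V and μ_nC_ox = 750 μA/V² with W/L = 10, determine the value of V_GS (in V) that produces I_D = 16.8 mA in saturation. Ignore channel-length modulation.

k_n = μ_nC_ox · (W/L) = 7.5 mA/V².
In saturation I_D = ½ k_n (V_GS − V_TN)², so V_GS − V_TN = √(2 I_D / k_n) = √(2 × 16.8 / 7.5) = 2.12 V.
V_GS = 0.363 + 2.12 = 2.48 V.

V_GS = 2.48 V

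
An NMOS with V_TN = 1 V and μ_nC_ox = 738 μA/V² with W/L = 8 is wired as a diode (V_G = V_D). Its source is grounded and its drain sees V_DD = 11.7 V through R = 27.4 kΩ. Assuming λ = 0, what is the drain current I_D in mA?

I_D = 0.377 mA

With gate tied to drain, V_GS = V_DS ≥ V_GS − V_TN, so the device is in saturation.
k_n = μ_nC_ox · (W/L) = 5.904 mA/V².
KCL at the drain: ½ k_n (V_GS − V_TN)² = (V_DD − V_GS)/R.
Let x = V_GS − 1. Then 80.9 x² + x − 10.7 = 0, giving x = 0.358 V (positive root), so V_GS = 1.36 V.
I_D = (V_DD − V_GS)/R = (11.7 − 1.36) / 27.4 = 0.377 mA.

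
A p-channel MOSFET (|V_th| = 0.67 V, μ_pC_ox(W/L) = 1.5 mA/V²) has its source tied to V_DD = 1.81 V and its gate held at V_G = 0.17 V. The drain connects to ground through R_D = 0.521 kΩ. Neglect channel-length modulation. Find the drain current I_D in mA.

I_D = 0.706 mA

V_SG = V_DD − V_G = 1.81 − 0.17 = 1.64 V, so V_ov = 1.64 − 0.67 = 0.97 V.
Assume saturation: I_D = ½ k_p V_ov² = 0.5 × 1.5 × 0.97² = 0.706 mA, giving V_SD = V_DD − I_D R_D = 1.81 − 0.706 × 0.521 = 1.44 V.
V_SD = 1.44 V ≥ V_ov = 0.97 V, confirming saturation.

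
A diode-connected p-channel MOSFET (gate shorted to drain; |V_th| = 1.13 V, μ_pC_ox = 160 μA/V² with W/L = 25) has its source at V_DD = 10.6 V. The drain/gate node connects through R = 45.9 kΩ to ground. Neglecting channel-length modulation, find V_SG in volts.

V_SG = 1.45 V

With gate tied to drain, V_SG = V_SD ≥ V_SG − |V_th|, so the device is in saturation.
k_p = μ_pC_ox · (W/L) = 4 mA/V².
KCL at the drain: ½ k_p (V_SG − |V_th|)² = (V_DD − V_SG)/R.
Let x = V_SG − 1.13. Then 91.8 x² + x − 9.47 = 0, giving x = 0.316 V (positive root), so V_SG = 1.45 V.
I_D = (V_DD − V_SG)/R = (10.6 − 1.45) / 45.9 = 0.199 mA.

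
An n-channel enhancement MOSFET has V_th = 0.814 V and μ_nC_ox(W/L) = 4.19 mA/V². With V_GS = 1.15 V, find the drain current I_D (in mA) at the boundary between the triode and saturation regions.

At the boundary V_DS = V_ov = V_GS − V_th = 1.15 − 0.814 = 0.336 V.
I_D = ½ k_n V_ov² = 0.5 × 4.19 × 0.336² = 0.237 mA.

I_D = 0.237 mA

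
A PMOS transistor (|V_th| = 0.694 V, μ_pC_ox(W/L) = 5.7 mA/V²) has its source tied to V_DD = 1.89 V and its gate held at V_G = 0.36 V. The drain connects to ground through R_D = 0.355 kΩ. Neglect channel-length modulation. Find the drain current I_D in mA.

V_SG = V_DD − V_G = 1.89 − 0.36 = 1.53 V, so V_ov = 1.53 − 0.694 = 0.836 V.
Assume saturation: I_D = ½ k_p V_ov² = 0.5 × 5.7 × 0.836² = 1.99 mA, giving V_SD = V_DD − I_D R_D = 1.89 − 1.99 × 0.355 = 1.18 V.
V_SD = 1.18 V ≥ V_ov = 0.836 V, confirming saturation.

I_D = 1.99 mA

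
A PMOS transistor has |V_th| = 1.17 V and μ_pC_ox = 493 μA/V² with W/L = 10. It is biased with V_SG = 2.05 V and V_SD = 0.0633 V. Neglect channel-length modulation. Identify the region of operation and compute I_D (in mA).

k_p = μ_pC_ox · (W/L) = 4.93 mA/V².
V_ov = V_SG − |V_th| = 2.05 − 1.17 = 0.88 V.
Since V_SD = 0.0633 V < V_ov = 0.88 V, the device is in the triode region.
I_D = k_p [V_ov · V_SD − ½ V_SD²] = 4.93 × [0.88 × 0.0633 − 0.5 × 0.0633²] = 0.265 mA.

Triode; I_D = 0.265 mA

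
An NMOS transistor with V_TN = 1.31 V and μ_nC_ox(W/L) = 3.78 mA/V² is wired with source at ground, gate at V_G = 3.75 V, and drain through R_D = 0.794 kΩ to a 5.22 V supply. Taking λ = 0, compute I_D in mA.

V_GS = V_G = 3.75 V, so V_ov = 3.75 − 1.31 = 2.44 V.
Assume saturation: I_D = ½ k_n V_ov² = 0.5 × 3.78 × 2.44² = 11.3 mA, giving V_DS = V_DD − I_D R_D = 5.22 − 11.3 × 0.794 = -3.71 V.
But -3.71 V < V_ov = 2.44 V, so the device is actually in triode.
In triode I_D = k_n[V_ov V_DS − ½ V_DS²] and I_D = (V_DD − V_DS)/R_D. Equating: 1.5 V_DS² − 8.323 V_DS + 5.22 = 0, giving V_DS = 0.721 V (the root below V_ov).
I_D = (5.22 − 0.721) / 0.794 = 5.67 mA.

I_D = 5.67 mA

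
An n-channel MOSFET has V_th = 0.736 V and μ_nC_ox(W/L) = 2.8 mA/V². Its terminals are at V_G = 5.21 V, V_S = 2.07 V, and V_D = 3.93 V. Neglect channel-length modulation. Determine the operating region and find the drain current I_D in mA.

V_GS = V_G − V_S = 5.21 − 2.07 = 3.14 V; V_DS = V_D − V_S = 3.93 − 2.07 = 1.86 V.
V_ov = V_GS − V_th = 3.14 − 0.736 = 2.4 V.
Since V_DS = 1.86 V < V_ov = 2.4 V, the device is in the triode region.
I_D = k_n [V_ov · V_DS − ½ V_DS²] = 2.8 × [2.4 × 1.86 − 0.5 × 1.86²] = 7.68 mA.

Triode; I_D = 7.68 mA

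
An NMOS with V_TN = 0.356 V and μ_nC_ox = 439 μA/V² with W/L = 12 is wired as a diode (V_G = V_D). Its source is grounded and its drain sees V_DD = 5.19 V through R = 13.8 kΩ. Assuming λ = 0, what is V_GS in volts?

With gate tied to drain, V_GS = V_DS ≥ V_GS − V_TN, so the device is in saturation.
k_n = μ_nC_ox · (W/L) = 5.268 mA/V².
KCL at the drain: ½ k_n (V_GS − V_TN)² = (V_DD − V_GS)/R.
Let x = V_GS − 0.356. Then 36.3 x² + x − 4.834 = 0, giving x = 0.351 V (positive root), so V_GS = 0.707 V.
I_D = (V_DD − V_GS)/R = (5.19 − 0.707) / 13.8 = 0.325 mA.

V_GS = 0.707 V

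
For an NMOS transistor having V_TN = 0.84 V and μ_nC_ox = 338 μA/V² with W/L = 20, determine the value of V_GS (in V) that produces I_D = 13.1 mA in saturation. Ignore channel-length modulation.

V_GS = 2.81 V

k_n = μ_nC_ox · (W/L) = 6.76 mA/V².
In saturation I_D = ½ k_n (V_GS − V_TN)², so V_GS − V_TN = √(2 I_D / k_n) = √(2 × 13.1 / 6.76) = 1.97 V.
V_GS = 0.84 + 1.97 = 2.81 V.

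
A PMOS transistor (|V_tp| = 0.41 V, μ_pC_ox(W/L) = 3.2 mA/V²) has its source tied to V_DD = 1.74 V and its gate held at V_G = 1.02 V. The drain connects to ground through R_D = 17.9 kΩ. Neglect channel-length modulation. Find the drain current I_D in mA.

I_D = 0.0910 mA

V_SG = V_DD − V_G = 1.74 − 1.02 = 0.72 V, so V_ov = 0.72 − 0.41 = 0.31 V.
Assume saturation: I_D = ½ k_p V_ov² = 0.5 × 3.2 × 0.31² = 0.154 mA, giving V_SD = V_DD − I_D R_D = 1.74 − 0.154 × 17.9 = -1.01 V.
But -1.01 V < V_ov = 0.31 V, so the device is actually in triode.
In triode I_D = k_p[V_ov V_SD − ½ V_SD²] and I_D = (V_DD − V_SD)/R_D. Equating: 28.6 V_SD² − 18.76 V_SD + 1.74 = 0, giving V_SD = 0.112 V (the root below V_ov).
I_D = (1.74 − 0.112) / 17.9 = 0.091 mA.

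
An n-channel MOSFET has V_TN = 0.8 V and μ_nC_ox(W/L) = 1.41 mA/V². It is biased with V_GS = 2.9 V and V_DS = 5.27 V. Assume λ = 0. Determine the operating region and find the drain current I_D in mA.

Saturation; I_D = 3.11 mA

V_ov = V_GS − V_TN = 2.9 − 0.8 = 2.1 V.
Since V_DS = 5.27 V ≥ V_ov = 2.1 V, the device is in saturation.
I_D = ½ k_n V_ov² = 0.5 × 1.41 × 2.1² = 3.11 mA.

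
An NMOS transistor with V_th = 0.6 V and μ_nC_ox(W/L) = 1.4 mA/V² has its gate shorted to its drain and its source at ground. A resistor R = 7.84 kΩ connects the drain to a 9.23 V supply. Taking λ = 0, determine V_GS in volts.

With gate tied to drain, V_GS = V_DS ≥ V_GS − V_th, so the device is in saturation.
KCL at the drain: ½ k_n (V_GS − V_th)² = (V_DD − V_GS)/R.
Let x = V_GS − 0.6. Then 5.49 x² + x − 8.63 = 0, giving x = 1.17 V (positive root), so V_GS = 1.77 V.
I_D = (V_DD − V_GS)/R = (9.23 − 1.77) / 7.84 = 0.952 mA.

V_GS = 1.77 V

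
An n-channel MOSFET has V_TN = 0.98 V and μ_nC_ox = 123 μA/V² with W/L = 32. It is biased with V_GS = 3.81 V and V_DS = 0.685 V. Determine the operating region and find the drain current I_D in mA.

Triode; I_D = 6.71 mA

k_n = μ_nC_ox · (W/L) = 3.936 mA/V².
V_ov = V_GS − V_TN = 3.81 − 0.98 = 2.83 V.
Since V_DS = 0.685 V < V_ov = 2.83 V, the device is in the triode region.
I_D = k_n [V_ov · V_DS − ½ V_DS²] = 3.936 × [2.83 × 0.685 − 0.5 × 0.685²] = 6.71 mA.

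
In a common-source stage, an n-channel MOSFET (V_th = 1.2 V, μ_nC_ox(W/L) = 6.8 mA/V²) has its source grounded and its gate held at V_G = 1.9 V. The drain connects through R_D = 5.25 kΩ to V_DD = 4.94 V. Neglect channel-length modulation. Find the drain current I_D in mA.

V_GS = V_G = 1.9 V, so V_ov = 1.9 − 1.2 = 0.7 V.
Assume saturation: I_D = ½ k_n V_ov² = 0.5 × 6.8 × 0.7² = 1.67 mA, giving V_DS = V_DD − I_D R_D = 4.94 − 1.67 × 5.25 = -3.81 V.
But -3.81 V < V_ov = 0.7 V, so the device is actually in triode.
In triode I_D = k_n[V_ov V_DS − ½ V_DS²] and I_D = (V_DD − V_DS)/R_D. Equating: 17.8 V_DS² − 25.99 V_DS + 4.94 = 0, giving V_DS = 0.225 V (the root below V_ov).
I_D = (4.94 − 0.225) / 5.25 = 0.898 mA.

I_D = 0.898 mA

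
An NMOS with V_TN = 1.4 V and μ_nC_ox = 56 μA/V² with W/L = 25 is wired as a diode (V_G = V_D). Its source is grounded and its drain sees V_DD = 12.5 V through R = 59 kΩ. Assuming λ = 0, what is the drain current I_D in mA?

With gate tied to drain, V_GS = V_DS ≥ V_GS − V_TN, so the device is in saturation.
k_n = μ_nC_ox · (W/L) = 1.4 mA/V².
KCL at the drain: ½ k_n (V_GS − V_TN)² = (V_DD − V_GS)/R.
Let x = V_GS − 1.4. Then 41.3 x² + x − 11.1 = 0, giving x = 0.506 V (positive root), so V_GS = 1.91 V.
I_D = (V_DD − V_GS)/R = (12.5 − 1.91) / 59 = 0.18 mA.

I_D = 0.180 mA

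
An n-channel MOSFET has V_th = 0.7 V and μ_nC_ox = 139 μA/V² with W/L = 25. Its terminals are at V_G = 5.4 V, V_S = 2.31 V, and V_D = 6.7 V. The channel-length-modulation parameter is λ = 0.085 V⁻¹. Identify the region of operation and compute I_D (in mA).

Saturation; I_D = 13.6 mA

V_GS = V_G − V_S = 5.4 − 2.31 = 3.09 V; V_DS = V_D − V_S = 6.7 − 2.31 = 4.39 V.
k_n = μ_nC_ox · (W/L) = 3.475 mA/V².
V_ov = V_GS − V_th = 3.09 − 0.7 = 2.39 V.
Since V_DS = 4.39 V ≥ V_ov = 2.39 V, the device is in saturation.
I_D = ½ k_n V_ov² (1 + λ V_DS) = 0.5 × 3.475 × 2.39² × (1 + 0.085 × 4.39) = 13.6 mA.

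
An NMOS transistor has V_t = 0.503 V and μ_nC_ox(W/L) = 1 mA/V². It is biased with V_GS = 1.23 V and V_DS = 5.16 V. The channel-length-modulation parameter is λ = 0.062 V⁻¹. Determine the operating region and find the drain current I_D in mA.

V_ov = V_GS − V_t = 1.23 − 0.503 = 0.727 V.
Since V_DS = 5.16 V ≥ V_ov = 0.727 V, the device is in saturation.
I_D = ½ k_n V_ov² (1 + λ V_DS) = 0.5 × 1 × 0.727² × (1 + 0.062 × 5.16) = 0.349 mA.

Saturation; I_D = 0.349 mA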